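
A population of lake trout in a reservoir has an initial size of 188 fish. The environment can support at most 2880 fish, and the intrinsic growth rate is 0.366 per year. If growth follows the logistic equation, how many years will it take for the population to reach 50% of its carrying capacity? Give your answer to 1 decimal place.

7.3 years

A = (K − N₀)/N₀ = (2880 − 188)/188 = 14.319.
Solve 2880/(1 + 14.319·e^(−0.366t)) = 1440: 1 + 14.319·e^(−0.366t) = 2, so e^(−0.366t) = 0.0698366.
−0.366·t = ln(0.0698366) = -2.6616, so t = 2.6616/0.366 = 7.2721.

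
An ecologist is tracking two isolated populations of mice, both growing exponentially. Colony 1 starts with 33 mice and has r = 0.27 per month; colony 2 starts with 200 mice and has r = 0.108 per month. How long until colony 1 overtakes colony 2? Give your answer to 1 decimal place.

11.1 months

Set 33·e^(0.27t) = 200·e^(0.108t).
e^((0.27 − 0.108)t) = 200/33 → e^(0.162·t) = 6.0606.
0.162·t = ln(6.0606) = 1.8018, so t = 1.8018/0.162 = 11.122.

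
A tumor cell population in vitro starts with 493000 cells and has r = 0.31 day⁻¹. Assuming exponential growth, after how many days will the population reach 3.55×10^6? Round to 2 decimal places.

Set N₀·e^(rt) = 3.55×10^6: e^(0.31·t) = 3.55×10^6/493000 = 7.2008.
0.31·t = ln(7.2008) = 1.9742, so t = 1.9742/0.31 = 6.3684.

6.37 days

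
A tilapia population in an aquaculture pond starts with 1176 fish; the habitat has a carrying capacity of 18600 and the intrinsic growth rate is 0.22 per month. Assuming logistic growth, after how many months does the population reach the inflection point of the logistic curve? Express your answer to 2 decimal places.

12.25 months

Logistic growth is fastest at N = K/2 = 9300.
A = (K − N₀)/N₀ = 14.816. Set K/(1 + A·e^(−rt)) = K/2 → A·e^(−rt) = 1.
e^(−0.22t) = 1/14.816 = 0.0674931, so t = ln(14.816)/0.22 = 2.6957/0.22 = 12.253.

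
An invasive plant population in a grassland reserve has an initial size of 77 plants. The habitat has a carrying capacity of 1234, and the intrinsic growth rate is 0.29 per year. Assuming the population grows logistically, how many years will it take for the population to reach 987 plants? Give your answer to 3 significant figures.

A = (K − N₀)/N₀ = (1234 − 77)/77 = 15.026.
Solve 1234/(1 + 15.026·e^(−0.29t)) = 987: 1 + 15.026·e^(−0.29t) = 1.2503, so e^(−0.29t) = 0.0166547.
−0.29·t = ln(0.0166547) = -4.0951, so t = 4.0951/0.29 = 14.121.

14.1 years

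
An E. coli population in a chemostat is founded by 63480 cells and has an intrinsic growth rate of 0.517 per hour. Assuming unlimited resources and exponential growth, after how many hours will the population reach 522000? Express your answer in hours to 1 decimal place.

Set N₀·e^(rt) = 522000: e^(0.517·t) = 522000/63480 = 8.2231.
0.517·t = ln(8.2231) = 2.1069, so t = 2.1069/0.517 = 4.0753.

4.1 hours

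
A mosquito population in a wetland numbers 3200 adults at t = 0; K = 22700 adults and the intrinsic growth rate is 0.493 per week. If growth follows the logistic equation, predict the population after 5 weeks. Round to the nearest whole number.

14954 adults

A = (K − N₀)/N₀ = (22700 − 3200)/3200 = 6.0938.
N(t) = K/(1 + A·e^(−rt)) = 22700/(1 + 6.0938×e^(−0.493×5)).
e^(−2.465) = 0.085009; denominator = 1 + 6.0938×0.085009 = 1.518.
N = 22700/1.518 = 14953.7.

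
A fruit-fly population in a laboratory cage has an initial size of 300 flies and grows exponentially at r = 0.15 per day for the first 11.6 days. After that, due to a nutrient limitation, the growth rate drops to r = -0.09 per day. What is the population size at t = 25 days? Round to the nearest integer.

512 flies

Phase 1: N(11.6) = 300·e^(0.15×11.6) = 300·e^1.74 = 1709.2.
Phase 2 runs for 25 − 11.6 = 13.4 days at r = -0.09.
N(25) = 1709.2·e^(-0.09×13.4) = 1709.2·e^-1.206 = 511.722.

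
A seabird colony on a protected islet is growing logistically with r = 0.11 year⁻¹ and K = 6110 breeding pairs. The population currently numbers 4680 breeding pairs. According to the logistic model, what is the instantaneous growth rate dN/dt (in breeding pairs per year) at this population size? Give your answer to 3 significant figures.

dN/dt = rN(1 − N/K) = 0.11 × 4680 × (1 − 4680/6110).
1 − 4680/6110 = 0.23404; dN/dt = 0.11 × 4680 × 0.23404 = 120.49.

120 breeding pairs per year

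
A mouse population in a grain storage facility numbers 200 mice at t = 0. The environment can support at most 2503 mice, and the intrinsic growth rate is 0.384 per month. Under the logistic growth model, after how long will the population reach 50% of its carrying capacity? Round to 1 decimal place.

6.4 months

A = (K − N₀)/N₀ = (2503 − 200)/200 = 11.515.
Solve 2503/(1 + 11.515·e^(−0.384t)) = 1251.5: 1 + 11.515·e^(−0.384t) = 2, so e^(−0.384t) = 0.0868432.
−0.384·t = ln(0.0868432) = -2.4437, so t = 2.4437/0.384 = 6.3637.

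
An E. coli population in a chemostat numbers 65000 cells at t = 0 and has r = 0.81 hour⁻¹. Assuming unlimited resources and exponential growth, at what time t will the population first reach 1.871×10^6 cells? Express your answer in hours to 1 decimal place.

Set N₀·e^(rt) = 1.871×10^6: e^(0.81·t) = 1.871×10^6/65000 = 28.785.
0.81·t = ln(28.785) = 3.3598, so t = 3.3598/0.81 = 4.148.

4.1 hours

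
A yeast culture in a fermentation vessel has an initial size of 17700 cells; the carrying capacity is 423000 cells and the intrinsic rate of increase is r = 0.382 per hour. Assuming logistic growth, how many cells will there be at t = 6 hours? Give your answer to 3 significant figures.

128000 cells

A = (K − N₀)/N₀ = (423000 − 17700)/17700 = 22.898.
N(t) = K/(1 + A·e^(−rt)) = 423000/(1 + 22.898×e^(−0.382×6)).
e^(−2.292) = 0.10106; denominator = 1 + 22.898×0.10106 = 3.3142.
N = 423000/3.3142 = 127633.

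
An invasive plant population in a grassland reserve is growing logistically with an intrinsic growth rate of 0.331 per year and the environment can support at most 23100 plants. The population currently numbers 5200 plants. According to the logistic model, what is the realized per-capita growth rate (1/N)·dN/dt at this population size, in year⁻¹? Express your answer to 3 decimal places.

(1/N)·dN/dt = r(1 − N/K) = 0.331 × (1 − 5200/23100).
= 0.331 × 0.77489 = 0.25649.

0.256 per year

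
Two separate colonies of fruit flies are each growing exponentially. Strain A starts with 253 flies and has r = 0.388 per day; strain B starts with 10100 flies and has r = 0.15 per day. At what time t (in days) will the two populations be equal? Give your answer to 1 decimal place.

15.5 days

Set 253·e^(0.388t) = 10100·e^(0.15t).
e^((0.388 − 0.15)t) = 10100/253 → e^(0.238·t) = 39.921.
0.238·t = ln(39.921) = 3.6869, so t = 3.6869/0.238 = 15.491.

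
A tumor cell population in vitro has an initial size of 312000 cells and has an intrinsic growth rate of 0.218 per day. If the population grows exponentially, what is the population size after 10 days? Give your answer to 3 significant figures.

N(t) = N₀·e^(rt) = 312000 × e^(0.218×10) = 312000 × e^2.18.
e^2.18 ≈ 8.8463, so N ≈ 312000 × 8.8463 = 2.760048×10^6.

2760000 cells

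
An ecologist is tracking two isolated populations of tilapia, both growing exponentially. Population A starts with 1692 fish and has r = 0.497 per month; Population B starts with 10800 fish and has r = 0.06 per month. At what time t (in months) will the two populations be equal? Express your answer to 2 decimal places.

4.24 months

Set 1692·e^(0.497t) = 10800·e^(0.06t).
e^((0.497 − 0.06)t) = 10800/1692 → e^(0.437·t) = 6.383.
0.437·t = ln(6.383) = 1.8536, so t = 1.8536/0.437 = 4.2417.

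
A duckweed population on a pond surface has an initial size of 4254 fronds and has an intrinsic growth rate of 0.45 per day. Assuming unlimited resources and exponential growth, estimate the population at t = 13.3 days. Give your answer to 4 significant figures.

N(t) = N₀·e^(rt) = 4254 × e^(0.45×13.3) = 4254 × e^5.985.
e^5.985 ≈ 397.42, so N ≈ 4254 × 397.42 = 1.690635×10^6.

1691000 fronds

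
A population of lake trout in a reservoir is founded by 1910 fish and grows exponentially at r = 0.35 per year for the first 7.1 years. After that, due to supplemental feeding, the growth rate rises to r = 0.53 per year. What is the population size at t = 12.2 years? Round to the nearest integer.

Phase 1: N(7.1) = 1910·e^(0.35×7.1) = 1910·e^2.485 = 22922.1.
Phase 2 runs for 12.2 − 7.1 = 5.1 years at r = 0.53.
N(12.2) = 22922.1·e^(0.53×5.1) = 22922.1·e^2.703 = 342100.

342100 fish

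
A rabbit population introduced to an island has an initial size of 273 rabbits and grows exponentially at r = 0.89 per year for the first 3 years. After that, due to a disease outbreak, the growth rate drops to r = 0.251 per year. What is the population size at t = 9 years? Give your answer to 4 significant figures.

17770 rabbits

Phase 1: N(3) = 273·e^(0.89×3) = 273·e^2.67 = 3942.11.
Phase 2 runs for 9 − 3 = 6 years at r = 0.251.
N(9) = 3942.11·e^(0.251×6) = 3942.11·e^1.506 = 17773.6.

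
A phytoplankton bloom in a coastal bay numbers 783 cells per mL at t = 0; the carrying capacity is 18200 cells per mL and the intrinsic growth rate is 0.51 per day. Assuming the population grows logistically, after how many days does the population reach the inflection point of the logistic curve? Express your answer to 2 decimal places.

6.08 days

Logistic growth is fastest at N = K/2 = 9100.
A = (K − N₀)/N₀ = 22.244. Set K/(1 + A·e^(−rt)) = K/2 → A·e^(−rt) = 1.
e^(−0.51t) = 1/22.244 = 0.0449561, so t = ln(22.244)/0.51 = 3.1021/0.51 = 6.0825.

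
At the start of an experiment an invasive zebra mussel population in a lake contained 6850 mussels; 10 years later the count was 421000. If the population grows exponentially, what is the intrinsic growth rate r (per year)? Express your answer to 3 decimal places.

From N(t) = N₀·e^(rt): e^(r·10) = 421000/6850 = 61.46.
r·10 = ln(61.46) = 4.1184, so r = 4.1184/10 = 0.41184.

0.412 per year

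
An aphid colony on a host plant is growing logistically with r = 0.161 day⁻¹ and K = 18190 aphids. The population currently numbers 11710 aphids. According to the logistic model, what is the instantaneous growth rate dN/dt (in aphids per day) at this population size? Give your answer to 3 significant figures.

672 aphids per day

dN/dt = rN(1 − N/K) = 0.161 × 11710 × (1 − 11710/18190).
1 − 11710/18190 = 0.35624; dN/dt = 0.161 × 11710 × 0.35624 = 671.62.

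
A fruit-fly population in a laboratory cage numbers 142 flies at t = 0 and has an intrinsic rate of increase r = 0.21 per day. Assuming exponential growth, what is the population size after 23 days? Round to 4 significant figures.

N(t) = N₀·e^(rt) = 142 × e^(0.21×23) = 142 × e^4.83.
e^4.83 ≈ 125.21, so N ≈ 142 × 125.21 = 17780.

17780 flies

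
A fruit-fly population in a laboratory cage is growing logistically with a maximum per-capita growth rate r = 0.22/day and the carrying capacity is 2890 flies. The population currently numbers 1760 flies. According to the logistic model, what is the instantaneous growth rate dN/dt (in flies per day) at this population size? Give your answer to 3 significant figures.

dN/dt = rN(1 − N/K) = 0.22 × 1760 × (1 − 1760/2890).
1 − 1760/2890 = 0.391; dN/dt = 0.22 × 1760 × 0.391 = 151.4.

151 flies per day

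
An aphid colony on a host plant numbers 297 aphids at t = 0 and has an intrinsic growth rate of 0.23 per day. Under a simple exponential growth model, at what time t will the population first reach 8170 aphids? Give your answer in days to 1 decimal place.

14.4 days

Set N₀·e^(rt) = 8170: e^(0.23·t) = 8170/297 = 27.508.
0.23·t = ln(27.508) = 3.3145, so t = 3.3145/0.23 = 14.411.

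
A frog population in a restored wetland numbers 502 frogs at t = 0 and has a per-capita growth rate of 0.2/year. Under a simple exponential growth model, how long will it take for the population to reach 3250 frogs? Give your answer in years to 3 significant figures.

9.34 years

Set N₀·e^(rt) = 3250: e^(0.2·t) = 3250/502 = 6.4741.
0.2·t = ln(6.4741) = 1.8678, so t = 1.8678/0.2 = 9.3391.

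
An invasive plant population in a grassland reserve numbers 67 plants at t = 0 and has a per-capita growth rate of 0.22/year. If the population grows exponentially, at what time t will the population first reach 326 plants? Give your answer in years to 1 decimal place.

Set N₀·e^(rt) = 326: e^(0.22·t) = 326/67 = 4.8657.
0.22·t = ln(4.8657) = 1.5822, so t = 1.5822/0.22 = 7.1918.

7.2 years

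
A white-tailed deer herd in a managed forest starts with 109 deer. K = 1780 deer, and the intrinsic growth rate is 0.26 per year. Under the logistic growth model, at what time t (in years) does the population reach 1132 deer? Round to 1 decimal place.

A = (K − N₀)/N₀ = (1780 − 109)/109 = 15.33.
Solve 1780/(1 + 15.33·e^(−0.26t)) = 1132: 1 + 15.33·e^(−0.26t) = 1.5724, so e^(−0.26t) = 0.0373404.
−0.26·t = ln(0.0373404) = -3.2877, so t = 3.2877/0.26 = 12.645.

12.6 years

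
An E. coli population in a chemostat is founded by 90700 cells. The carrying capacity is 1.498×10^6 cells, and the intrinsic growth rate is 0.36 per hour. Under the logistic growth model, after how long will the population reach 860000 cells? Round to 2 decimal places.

A = (K − N₀)/N₀ = (1.498×10^6 − 90700)/90700 = 15.516.
Solve 1.498×10^6/(1 + 15.516·e^(−0.36t)) = 860000: 1 + 15.516·e^(−0.36t) = 1.7419, so e^(−0.36t) = 0.0478127.
−0.36·t = ln(0.0478127) = -3.0405, so t = 3.0405/0.36 = 8.4457.

8.45 hours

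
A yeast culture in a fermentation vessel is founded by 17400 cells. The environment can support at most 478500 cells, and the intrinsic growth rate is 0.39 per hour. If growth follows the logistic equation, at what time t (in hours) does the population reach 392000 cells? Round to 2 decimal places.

A = (K − N₀)/N₀ = (478500 − 17400)/17400 = 26.5.
Solve 478500/(1 + 26.5·e^(−0.39t)) = 392000: 1 + 26.5·e^(−0.39t) = 1.2207, so e^(−0.39t) = 0.00832692.
−0.39·t = ln(0.00832692) = -4.7883, so t = 4.7883/0.39 = 12.278.

12.28 hours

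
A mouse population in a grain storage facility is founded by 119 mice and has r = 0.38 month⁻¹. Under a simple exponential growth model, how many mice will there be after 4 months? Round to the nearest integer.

N(t) = N₀·e^(rt) = 119 × e^(0.38×4) = 119 × e^1.52.
e^1.52 ≈ 4.5722, so N ≈ 119 × 4.5722 = 544.095.

544 mice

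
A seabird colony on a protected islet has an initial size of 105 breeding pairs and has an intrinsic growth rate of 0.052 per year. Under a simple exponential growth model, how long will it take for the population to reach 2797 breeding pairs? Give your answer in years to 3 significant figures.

63.1 years

Set N₀·e^(rt) = 2797: e^(0.052·t) = 2797/105 = 26.638.
0.052·t = ln(26.638) = 3.2823, so t = 3.2823/0.052 = 63.122.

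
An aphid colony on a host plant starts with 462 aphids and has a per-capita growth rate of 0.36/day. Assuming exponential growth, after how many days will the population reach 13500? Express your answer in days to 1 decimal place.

9.4 days

Set N₀·e^(rt) = 13500: e^(0.36·t) = 13500/462 = 29.221.
0.36·t = ln(29.221) = 3.3749, so t = 3.3749/0.36 = 9.3747.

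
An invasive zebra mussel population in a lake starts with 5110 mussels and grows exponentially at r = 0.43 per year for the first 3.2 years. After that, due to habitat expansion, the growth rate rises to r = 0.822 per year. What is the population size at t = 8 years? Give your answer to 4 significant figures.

Phase 1: N(3.2) = 5110·e^(0.43×3.2) = 5110·e^1.376 = 20230.7.
Phase 2 runs for 8 − 3.2 = 4.8 years at r = 0.822.
N(8) = 20230.7·e^(0.822×4.8) = 20230.7·e^3.946 = 1.046074×10^6.

1046000 mussels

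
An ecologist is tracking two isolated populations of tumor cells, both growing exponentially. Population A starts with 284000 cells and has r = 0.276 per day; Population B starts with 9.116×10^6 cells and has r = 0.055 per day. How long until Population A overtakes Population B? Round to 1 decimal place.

15.7 days

Set 284000·e^(0.276t) = 9.116×10^6·e^(0.055t).
e^((0.276 − 0.055)t) = 9.116×10^6/284000 → e^(0.221·t) = 32.099.
0.221·t = ln(32.099) = 3.4688, so t = 3.4688/0.221 = 15.696.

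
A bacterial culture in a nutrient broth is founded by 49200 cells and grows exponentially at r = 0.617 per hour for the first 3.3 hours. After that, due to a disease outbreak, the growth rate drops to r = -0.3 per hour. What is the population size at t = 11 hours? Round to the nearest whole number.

37412 cells

Phase 1: N(3.3) = 49200·e^(0.617×3.3) = 49200·e^2.036 = 376905.
Phase 2 runs for 11 − 3.3 = 7.7 hours at r = -0.3.
N(11) = 376905·e^(-0.3×7.7) = 376905·e^-2.31 = 37412.1.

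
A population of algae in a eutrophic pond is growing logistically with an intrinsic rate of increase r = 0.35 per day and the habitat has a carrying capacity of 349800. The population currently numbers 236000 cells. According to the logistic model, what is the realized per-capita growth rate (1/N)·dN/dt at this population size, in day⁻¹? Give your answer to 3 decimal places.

0.114 per day

(1/N)·dN/dt = r(1 − N/K) = 0.35 × (1 − 236000/349800).
= 0.35 × 0.32533 = 0.11387.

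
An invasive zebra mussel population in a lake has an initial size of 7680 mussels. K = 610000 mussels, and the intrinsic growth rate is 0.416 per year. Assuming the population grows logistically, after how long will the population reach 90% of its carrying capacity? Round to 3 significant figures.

A = (K − N₀)/N₀ = (610000 − 7680)/7680 = 78.427.
Solve 610000/(1 + 78.427·e^(−0.416t)) = 549000: 1 + 78.427·e^(−0.416t) = 1.1111, so e^(−0.416t) = 0.00141674.
−0.416·t = ln(0.00141674) = -6.5594, so t = 6.5594/0.416 = 15.768.

15.8 years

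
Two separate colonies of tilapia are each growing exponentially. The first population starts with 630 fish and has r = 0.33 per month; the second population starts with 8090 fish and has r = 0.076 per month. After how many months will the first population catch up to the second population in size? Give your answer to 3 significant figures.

10.0 months

Set 630·e^(0.33t) = 8090·e^(0.076t).
e^((0.33 − 0.076)t) = 8090/630 → e^(0.254·t) = 12.841.
0.254·t = ln(12.841) = 2.5527, so t = 2.5527/0.254 = 10.05.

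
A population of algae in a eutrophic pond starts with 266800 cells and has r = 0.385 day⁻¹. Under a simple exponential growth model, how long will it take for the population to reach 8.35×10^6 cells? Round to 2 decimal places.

8.94 days

Set N₀·e^(rt) = 8.35×10^6: e^(0.385·t) = 8.35×10^6/266800 = 31.297.
0.385·t = ln(31.297) = 3.4435, so t = 3.4435/0.385 = 8.9442.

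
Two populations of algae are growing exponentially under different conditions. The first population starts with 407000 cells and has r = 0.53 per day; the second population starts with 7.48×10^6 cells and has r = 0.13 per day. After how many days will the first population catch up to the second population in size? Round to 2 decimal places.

7.28 days

Set 407000·e^(0.53t) = 7.48×10^6·e^(0.13t).
e^((0.53 − 0.13)t) = 7.48×10^6/407000 → e^(0.4·t) = 18.378.
0.4·t = ln(18.378) = 2.9112, so t = 2.9112/0.4 = 7.2779.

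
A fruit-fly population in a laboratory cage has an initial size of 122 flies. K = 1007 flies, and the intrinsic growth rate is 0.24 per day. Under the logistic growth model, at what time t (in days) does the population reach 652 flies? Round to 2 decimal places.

10.79 days

A = (K − N₀)/N₀ = (1007 − 122)/122 = 7.2541.
Solve 1007/(1 + 7.2541·e^(−0.24t)) = 652: 1 + 7.2541·e^(−0.24t) = 1.5445, so e^(−0.24t) = 0.0750581.
−0.24·t = ln(0.0750581) = -2.5895, so t = 2.5895/0.24 = 10.79.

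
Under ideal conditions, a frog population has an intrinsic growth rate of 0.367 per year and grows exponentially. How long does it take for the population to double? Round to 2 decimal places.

1.89 years

Doubling time t_d = ln(2)/r = 0.6931/0.367 = 1.8887.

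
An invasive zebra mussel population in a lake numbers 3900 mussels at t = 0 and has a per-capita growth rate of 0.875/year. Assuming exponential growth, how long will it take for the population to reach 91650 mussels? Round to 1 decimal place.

3.6 years

Set N₀·e^(rt) = 91650: e^(0.875·t) = 91650/3900 = 23.5.
0.875·t = ln(23.5) = 3.157, so t = 3.157/0.875 = 3.608.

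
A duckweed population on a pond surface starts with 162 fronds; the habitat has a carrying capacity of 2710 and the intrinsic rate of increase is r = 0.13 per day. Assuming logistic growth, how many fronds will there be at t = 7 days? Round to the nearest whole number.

A = (K − N₀)/N₀ = (2710 − 162)/162 = 15.728.
N(t) = K/(1 + A·e^(−rt)) = 2710/(1 + 15.728×e^(−0.13×7)).
e^(−0.91) = 0.40252; denominator = 1 + 15.728×0.40252 = 7.3311.
N = 2710/7.3311 = 369.66.

370 fronds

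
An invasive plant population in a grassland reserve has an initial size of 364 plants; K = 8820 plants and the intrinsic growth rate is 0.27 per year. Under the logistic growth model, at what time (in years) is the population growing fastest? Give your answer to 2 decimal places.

11.65 years

Logistic growth is fastest at N = K/2 = 4410.
A = (K − N₀)/N₀ = 23.231. Set K/(1 + A·e^(−rt)) = K/2 → A·e^(−rt) = 1.
e^(−0.27t) = 1/23.231 = 0.0430464, so t = ln(23.231)/0.27 = 3.1455/0.27 = 11.65.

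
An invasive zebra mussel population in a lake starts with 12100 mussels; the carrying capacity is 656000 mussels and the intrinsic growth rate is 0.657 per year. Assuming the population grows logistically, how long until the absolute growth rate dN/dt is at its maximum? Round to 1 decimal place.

Logistic growth is fastest at N = K/2 = 328000.
A = (K − N₀)/N₀ = 53.215. Set K/(1 + A·e^(−rt)) = K/2 → A·e^(−rt) = 1.
e^(−0.657t) = 1/53.215 = 0.0187917, so t = ln(53.215)/0.657 = 3.9743/0.657 = 6.0492.

6.0 years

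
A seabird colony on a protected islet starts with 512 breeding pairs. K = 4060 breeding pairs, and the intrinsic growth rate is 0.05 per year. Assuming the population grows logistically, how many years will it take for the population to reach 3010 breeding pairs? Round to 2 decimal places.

59.78 years

A = (K − N₀)/N₀ = (4060 − 512)/512 = 6.9297.
Solve 4060/(1 + 6.9297·e^(−0.05t)) = 3010: 1 + 6.9297·e^(−0.05t) = 1.3488, so e^(−0.05t) = 0.0503395.
−0.05·t = ln(0.0503395) = -2.989, so t = 2.989/0.05 = 59.779.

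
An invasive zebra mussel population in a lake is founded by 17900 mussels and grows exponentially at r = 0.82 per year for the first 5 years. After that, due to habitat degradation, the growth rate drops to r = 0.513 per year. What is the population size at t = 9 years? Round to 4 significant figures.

8407000 mussels

Phase 1: N(5) = 17900·e^(0.82×5) = 17900·e^4.1 = 1.080091×10^6.
Phase 2 runs for 9 − 5 = 4 years at r = 0.513.
N(9) = 1.080091×10^6·e^(0.513×4) = 1.080091×10^6·e^2.052 = 8.406838×10^6.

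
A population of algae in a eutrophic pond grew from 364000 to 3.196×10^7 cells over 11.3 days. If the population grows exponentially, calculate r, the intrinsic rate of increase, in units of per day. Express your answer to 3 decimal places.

From N(t) = N₀·e^(rt): e^(r·11.3) = 3.196×10^7/364000 = 87.802.
r·11.3 = ln(87.802) = 4.4751, so r = 4.4751/11.3 = 0.39603.

0.396 per day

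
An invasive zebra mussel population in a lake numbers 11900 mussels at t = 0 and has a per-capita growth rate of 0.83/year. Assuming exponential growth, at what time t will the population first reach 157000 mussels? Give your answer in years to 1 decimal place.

3.1 years

Set N₀·e^(rt) = 157000: e^(0.83·t) = 157000/11900 = 13.193.
0.83·t = ln(13.193) = 2.5797, so t = 2.5797/0.83 = 3.1081.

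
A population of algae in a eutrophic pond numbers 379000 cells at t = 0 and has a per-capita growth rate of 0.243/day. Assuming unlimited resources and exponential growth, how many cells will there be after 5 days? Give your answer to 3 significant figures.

1280000 cells

N(t) = N₀·e^(rt) = 379000 × e^(0.243×5) = 379000 × e^1.215.
e^1.215 ≈ 3.3703, so N ≈ 379000 × 3.3703 = 1.277341×10^6.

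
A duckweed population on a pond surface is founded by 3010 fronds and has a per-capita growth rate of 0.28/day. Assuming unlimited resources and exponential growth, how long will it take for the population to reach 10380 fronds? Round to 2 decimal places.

Set N₀·e^(rt) = 10380: e^(0.28·t) = 10380/3010 = 3.4485.
0.28·t = ln(3.4485) = 1.2379, so t = 1.2379/0.28 = 4.4212.

4.42 days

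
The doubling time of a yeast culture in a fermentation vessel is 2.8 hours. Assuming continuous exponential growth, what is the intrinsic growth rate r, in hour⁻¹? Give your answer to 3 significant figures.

r = ln(2)/t_d = 0.6931/2.8 = 0.24755.

0.248 per hour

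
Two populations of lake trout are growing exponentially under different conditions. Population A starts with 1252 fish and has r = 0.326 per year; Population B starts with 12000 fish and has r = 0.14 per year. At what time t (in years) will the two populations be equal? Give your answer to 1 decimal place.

12.2 years

Set 1252·e^(0.326t) = 12000·e^(0.14t).
e^((0.326 − 0.14)t) = 12000/1252 → e^(0.186·t) = 9.5847.
0.186·t = ln(9.5847) = 2.2602, so t = 2.2602/0.186 = 12.151.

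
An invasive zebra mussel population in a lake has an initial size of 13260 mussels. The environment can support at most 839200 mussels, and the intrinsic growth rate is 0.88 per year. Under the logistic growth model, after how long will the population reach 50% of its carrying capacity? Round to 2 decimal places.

4.70 years

A = (K − N₀)/N₀ = (839200 − 13260)/13260 = 62.288.
Solve 839200/(1 + 62.288·e^(−0.88t)) = 419600: 1 + 62.288·e^(−0.88t) = 2, so e^(−0.88t) = 0.0160544.
−0.88·t = ln(0.0160544) = -4.1318, so t = 4.1318/0.88 = 4.6952.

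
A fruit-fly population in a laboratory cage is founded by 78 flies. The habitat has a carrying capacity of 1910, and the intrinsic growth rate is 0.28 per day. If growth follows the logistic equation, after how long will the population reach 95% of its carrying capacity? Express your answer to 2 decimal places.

21.79 days

A = (K − N₀)/N₀ = (1910 − 78)/78 = 23.487.
Solve 1910/(1 + 23.487·e^(−0.28t)) = 1814.5: 1 + 23.487·e^(−0.28t) = 1.0526, so e^(−0.28t) = 0.00224086.
−0.28·t = ln(0.00224086) = -6.1009, so t = 6.1009/0.28 = 21.789.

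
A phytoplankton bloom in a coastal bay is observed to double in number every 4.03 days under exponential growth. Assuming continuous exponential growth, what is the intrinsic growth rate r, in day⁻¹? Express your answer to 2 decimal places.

r = ln(2)/t_d = 0.6931/4.03 = 0.172.

0.17 per day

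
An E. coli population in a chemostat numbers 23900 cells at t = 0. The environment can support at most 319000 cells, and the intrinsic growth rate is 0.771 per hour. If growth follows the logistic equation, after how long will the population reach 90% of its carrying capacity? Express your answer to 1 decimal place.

A = (K − N₀)/N₀ = (319000 − 23900)/23900 = 12.347.
Solve 319000/(1 + 12.347·e^(−0.771t)) = 287100: 1 + 12.347·e^(−0.771t) = 1.1111, so e^(−0.771t) = 0.00899883.
−0.771·t = ln(0.00899883) = -4.7107, so t = 4.7107/0.771 = 6.1098.

6.1 hours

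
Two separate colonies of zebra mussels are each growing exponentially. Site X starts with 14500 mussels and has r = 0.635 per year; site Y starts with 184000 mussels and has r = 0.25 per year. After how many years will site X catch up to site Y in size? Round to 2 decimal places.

Set 14500·e^(0.635t) = 184000·e^(0.25t).
e^((0.635 − 0.25)t) = 184000/14500 → e^(0.385·t) = 12.69.
0.385·t = ln(12.69) = 2.5408, so t = 2.5408/0.385 = 6.5994.

6.60 years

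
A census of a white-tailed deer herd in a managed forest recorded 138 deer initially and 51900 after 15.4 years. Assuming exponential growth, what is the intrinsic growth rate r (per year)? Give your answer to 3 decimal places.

0.385 per year

From N(t) = N₀·e^(rt): e^(r·15.4) = 51900/138 = 376.09.
r·15.4 = ln(376.09) = 5.9298, so r = 5.9298/15.4 = 0.38505.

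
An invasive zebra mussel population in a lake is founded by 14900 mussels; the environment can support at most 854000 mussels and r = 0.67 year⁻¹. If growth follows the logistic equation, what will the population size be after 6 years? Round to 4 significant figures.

424700 mussels

A = (K − N₀)/N₀ = (854000 − 14900)/14900 = 56.315.
N(t) = K/(1 + A·e^(−rt)) = 854000/(1 + 56.315×e^(−0.67×6)).
e^(−4.02) = 0.017953; denominator = 1 + 56.315×0.017953 = 2.011.
N = 854000/2.011 = 424658.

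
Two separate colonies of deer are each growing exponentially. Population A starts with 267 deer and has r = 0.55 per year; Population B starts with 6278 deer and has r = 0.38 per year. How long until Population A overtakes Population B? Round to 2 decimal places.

18.57 years

Set 267·e^(0.55t) = 6278·e^(0.38t).
e^((0.55 − 0.38)t) = 6278/267 → e^(0.17·t) = 23.513.
0.17·t = ln(23.513) = 3.1576, so t = 3.1576/0.17 = 18.574.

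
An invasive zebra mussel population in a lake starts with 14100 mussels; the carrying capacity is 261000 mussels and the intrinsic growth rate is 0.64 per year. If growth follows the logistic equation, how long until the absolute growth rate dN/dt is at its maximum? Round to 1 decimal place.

Logistic growth is fastest at N = K/2 = 130500.
A = (K − N₀)/N₀ = 17.511. Set K/(1 + A·e^(−rt)) = K/2 → A·e^(−rt) = 1.
e^(−0.64t) = 1/17.511 = 0.0571081, so t = ln(17.511)/0.64 = 2.8628/0.64 = 4.4731.

4.5 years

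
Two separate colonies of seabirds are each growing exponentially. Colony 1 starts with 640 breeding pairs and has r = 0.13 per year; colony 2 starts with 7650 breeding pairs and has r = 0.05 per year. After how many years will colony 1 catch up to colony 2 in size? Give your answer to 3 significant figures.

Set 640·e^(0.13t) = 7650·e^(0.05t).
e^((0.13 − 0.05)t) = 7650/640 → e^(0.08·t) = 11.953.
0.08·t = ln(11.953) = 2.481, so t = 2.481/0.08 = 31.012.

31.0 years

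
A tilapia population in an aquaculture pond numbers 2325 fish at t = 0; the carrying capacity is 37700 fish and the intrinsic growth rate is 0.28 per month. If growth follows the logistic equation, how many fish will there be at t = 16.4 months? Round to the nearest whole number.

32664 fish

A = (K − N₀)/N₀ = (37700 − 2325)/2325 = 15.215.
N(t) = K/(1 + A·e^(−rt)) = 37700/(1 + 15.215×e^(−0.28×16.4)).
e^(−4.592) = 0.010133; denominator = 1 + 15.215×0.010133 = 1.1542.
N = 37700/1.1542 = 32664.2.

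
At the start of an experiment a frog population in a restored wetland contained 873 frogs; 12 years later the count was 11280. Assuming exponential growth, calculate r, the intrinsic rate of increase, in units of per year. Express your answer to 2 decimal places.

From N(t) = N₀·e^(rt): e^(r·12) = 11280/873 = 12.921.
r·12 = ln(12.921) = 2.5589, so r = 2.5589/12 = 0.21324.

0.21 per year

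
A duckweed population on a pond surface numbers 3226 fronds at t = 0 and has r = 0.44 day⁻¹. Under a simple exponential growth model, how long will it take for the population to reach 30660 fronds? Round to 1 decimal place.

Set N₀·e^(rt) = 30660: e^(0.44·t) = 30660/3226 = 9.504.
0.44·t = ln(9.504) = 2.2517, so t = 2.2517/0.44 = 5.1175.

5.1 days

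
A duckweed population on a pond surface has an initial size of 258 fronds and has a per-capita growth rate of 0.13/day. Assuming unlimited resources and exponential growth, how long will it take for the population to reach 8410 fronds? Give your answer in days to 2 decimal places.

26.80 days

Set N₀·e^(rt) = 8410: e^(0.13·t) = 8410/258 = 32.597.
0.13·t = ln(32.597) = 3.4842, so t = 3.4842/0.13 = 26.802.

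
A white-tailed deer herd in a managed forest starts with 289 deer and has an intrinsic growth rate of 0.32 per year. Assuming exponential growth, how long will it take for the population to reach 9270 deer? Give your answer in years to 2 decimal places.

Set N₀·e^(rt) = 9270: e^(0.32·t) = 9270/289 = 32.076.
0.32·t = ln(32.076) = 3.4681, so t = 3.4681/0.32 = 10.838.

10.84 years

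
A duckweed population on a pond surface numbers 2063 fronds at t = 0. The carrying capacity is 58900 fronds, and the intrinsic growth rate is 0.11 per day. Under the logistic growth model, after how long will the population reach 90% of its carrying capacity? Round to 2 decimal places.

A = (K − N₀)/N₀ = (58900 − 2063)/2063 = 27.551.
Solve 58900/(1 + 27.551·e^(−0.11t)) = 53010: 1 + 27.551·e^(−0.11t) = 1.1111, so e^(−0.11t) = 0.00403298.
−0.11·t = ln(0.00403298) = -5.5133, so t = 5.5133/0.11 = 50.12.

50.12 days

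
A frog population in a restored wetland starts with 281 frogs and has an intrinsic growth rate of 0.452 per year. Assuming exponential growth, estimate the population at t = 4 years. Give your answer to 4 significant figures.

1714 frogs

N(t) = N₀·e^(rt) = 281 × e^(0.452×4) = 281 × e^1.808.
e^1.808 ≈ 6.0982, so N ≈ 281 × 6.0982 = 1713.61.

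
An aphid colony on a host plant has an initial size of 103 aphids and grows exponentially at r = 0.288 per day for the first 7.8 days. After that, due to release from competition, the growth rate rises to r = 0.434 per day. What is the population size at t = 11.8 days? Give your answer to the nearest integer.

Phase 1: N(7.8) = 103·e^(0.288×7.8) = 103·e^2.246 = 973.725.
Phase 2 runs for 11.8 − 7.8 = 4 days at r = 0.434.
N(11.8) = 973.725·e^(0.434×4) = 973.725·e^1.736 = 5525.5.

5525 aphids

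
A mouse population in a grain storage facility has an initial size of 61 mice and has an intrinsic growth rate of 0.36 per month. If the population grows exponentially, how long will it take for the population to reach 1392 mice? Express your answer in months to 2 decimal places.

8.69 months

Set N₀·e^(rt) = 1392: e^(0.36·t) = 1392/61 = 22.82.
0.36·t = ln(22.82) = 3.1276, so t = 3.1276/0.36 = 8.6878.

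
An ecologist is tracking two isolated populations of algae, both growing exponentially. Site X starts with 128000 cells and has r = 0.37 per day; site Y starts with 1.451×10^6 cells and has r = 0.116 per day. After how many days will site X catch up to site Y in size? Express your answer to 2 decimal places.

Set 128000·e^(0.37t) = 1.451×10^6·e^(0.116t).
e^((0.37 − 0.116)t) = 1.451×10^6/128000 → e^(0.254·t) = 11.336.
0.254·t = ln(11.336) = 2.428, so t = 2.428/0.254 = 9.559.

9.56 days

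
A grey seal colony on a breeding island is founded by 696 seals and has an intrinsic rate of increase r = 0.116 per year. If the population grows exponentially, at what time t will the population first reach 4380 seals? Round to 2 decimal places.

Set N₀·e^(rt) = 4380: e^(0.116·t) = 4380/696 = 6.2931.
0.116·t = ln(6.2931) = 1.8395, so t = 1.8395/0.116 = 15.857.

15.86 years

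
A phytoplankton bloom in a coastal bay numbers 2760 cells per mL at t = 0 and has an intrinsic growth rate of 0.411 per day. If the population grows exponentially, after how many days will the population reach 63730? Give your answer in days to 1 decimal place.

Set N₀·e^(rt) = 63730: e^(0.411·t) = 63730/2760 = 23.091.
0.411·t = ln(23.091) = 3.1394, so t = 3.1394/0.411 = 7.6385.

7.6 days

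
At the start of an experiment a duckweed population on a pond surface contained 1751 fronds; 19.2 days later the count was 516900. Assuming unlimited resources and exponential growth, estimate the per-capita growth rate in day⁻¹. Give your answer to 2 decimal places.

0.30 per day

From N(t) = N₀·e^(rt): e^(r·19.2) = 516900/1751 = 295.2.
r·19.2 = ln(295.2) = 5.6877, so r = 5.6877/19.2 = 0.29623.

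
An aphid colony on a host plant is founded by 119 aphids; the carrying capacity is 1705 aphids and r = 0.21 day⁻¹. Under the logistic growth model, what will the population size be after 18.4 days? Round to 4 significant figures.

1332 aphids

A = (K − N₀)/N₀ = (1705 − 119)/119 = 13.328.
N(t) = K/(1 + A·e^(−rt)) = 1705/(1 + 13.328×e^(−0.21×18.4)).
e^(−3.864) = 0.020984; denominator = 1 + 13.328×0.020984 = 1.2797.
N = 1705/1.2797 = 1332.38.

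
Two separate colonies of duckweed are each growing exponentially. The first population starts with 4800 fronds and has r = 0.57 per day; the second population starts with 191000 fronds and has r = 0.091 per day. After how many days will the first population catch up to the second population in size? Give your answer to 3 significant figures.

Set 4800·e^(0.57t) = 191000·e^(0.091t).
e^((0.57 − 0.091)t) = 191000/4800 → e^(0.479·t) = 39.792.
0.479·t = ln(39.792) = 3.6837, so t = 3.6837/0.479 = 7.6903.

7.69 days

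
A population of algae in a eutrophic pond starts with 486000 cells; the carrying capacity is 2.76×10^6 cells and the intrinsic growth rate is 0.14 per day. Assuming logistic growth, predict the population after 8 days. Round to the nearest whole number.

1092348 cells

A = (K − N₀)/N₀ = (2.76×10^6 − 486000)/486000 = 4.679.
N(t) = K/(1 + A·e^(−rt)) = 2.76×10^6/(1 + 4.679×e^(−0.14×8)).
e^(−1.12) = 0.32628; denominator = 1 + 4.679×0.32628 = 2.5267.
N = 2.76×10^6/2.5267 = 1.092348×10^6.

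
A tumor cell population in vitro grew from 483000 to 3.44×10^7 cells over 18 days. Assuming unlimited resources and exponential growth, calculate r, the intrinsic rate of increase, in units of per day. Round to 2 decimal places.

0.24 per day

From N(t) = N₀·e^(rt): e^(r·18) = 3.44×10^7/483000 = 71.222.
r·18 = ln(71.222) = 4.2658, so r = 4.2658/18 = 0.23699.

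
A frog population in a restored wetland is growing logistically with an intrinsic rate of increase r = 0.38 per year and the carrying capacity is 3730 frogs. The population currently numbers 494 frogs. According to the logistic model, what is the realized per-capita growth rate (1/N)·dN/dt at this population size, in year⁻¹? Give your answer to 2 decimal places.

(1/N)·dN/dt = r(1 − N/K) = 0.38 × (1 − 494/3730).
= 0.38 × 0.86756 = 0.32967.

0.33 per year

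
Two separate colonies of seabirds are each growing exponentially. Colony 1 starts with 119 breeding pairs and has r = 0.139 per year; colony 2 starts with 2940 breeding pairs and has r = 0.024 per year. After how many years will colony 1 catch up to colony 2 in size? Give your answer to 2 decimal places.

Set 119·e^(0.139t) = 2940·e^(0.024t).
e^((0.139 − 0.024)t) = 2940/119 → e^(0.115·t) = 24.706.
0.115·t = ln(24.706) = 3.207, so t = 3.207/0.115 = 27.887.

27.89 years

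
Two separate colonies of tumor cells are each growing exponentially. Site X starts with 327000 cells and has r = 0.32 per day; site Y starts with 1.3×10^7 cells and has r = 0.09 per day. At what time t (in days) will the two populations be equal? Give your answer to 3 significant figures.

16.0 days

Set 327000·e^(0.32t) = 1.3×10^7·e^(0.09t).
e^((0.32 − 0.09)t) = 1.3×10^7/327000 → e^(0.23·t) = 39.755.
0.23·t = ln(39.755) = 3.6827, so t = 3.6827/0.23 = 16.012.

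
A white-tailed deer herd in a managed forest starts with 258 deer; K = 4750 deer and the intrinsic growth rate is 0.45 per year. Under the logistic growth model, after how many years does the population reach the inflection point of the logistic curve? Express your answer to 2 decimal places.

Logistic growth is fastest at N = K/2 = 2375.
A = (K − N₀)/N₀ = 17.411. Set K/(1 + A·e^(−rt)) = K/2 → A·e^(−rt) = 1.
e^(−0.45t) = 1/17.411 = 0.0574354, so t = ln(17.411)/0.45 = 2.8571/0.45 = 6.3491.

6.35 years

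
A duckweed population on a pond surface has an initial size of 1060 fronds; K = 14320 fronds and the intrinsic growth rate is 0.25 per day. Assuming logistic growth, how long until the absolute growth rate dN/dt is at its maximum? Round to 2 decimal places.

10.11 days

Logistic growth is fastest at N = K/2 = 7160.
A = (K − N₀)/N₀ = 12.509. Set K/(1 + A·e^(−rt)) = K/2 → A·e^(−rt) = 1.
e^(−0.25t) = 1/12.509 = 0.0799397, so t = ln(12.509)/0.25 = 2.5265/0.25 = 10.106.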